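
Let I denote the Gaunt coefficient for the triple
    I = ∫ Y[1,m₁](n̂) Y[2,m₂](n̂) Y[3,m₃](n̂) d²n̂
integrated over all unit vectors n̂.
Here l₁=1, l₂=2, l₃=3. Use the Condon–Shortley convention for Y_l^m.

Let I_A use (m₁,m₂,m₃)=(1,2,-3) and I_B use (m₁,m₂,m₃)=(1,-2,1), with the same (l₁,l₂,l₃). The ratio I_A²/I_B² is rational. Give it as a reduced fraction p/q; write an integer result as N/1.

l's match ⇒ only the (l;m) 3-j factors differ between A and B.
A: triangle coeff Δ(1,2,3) = 1/105; Σ_t [0,0]: t=0:+1/48 = 1/48; (3j)²=1/7 [(1 2 3; 1 2 -3)], sign=+1
B: triangle coeff Δ(1,2,3) = 1/105; Σ_t [0,0]: t=0:+1/48 = 1/48; (3j)²=1/105 [(1 2 3; 1 -2 1)], sign=+1
I_A²/I_B² = (1/7)/(1/105) = 15/1

15/1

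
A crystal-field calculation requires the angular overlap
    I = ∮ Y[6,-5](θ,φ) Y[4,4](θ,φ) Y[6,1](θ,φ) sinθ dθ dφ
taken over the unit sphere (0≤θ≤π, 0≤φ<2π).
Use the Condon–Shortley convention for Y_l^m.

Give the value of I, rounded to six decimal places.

-0.102536

Rules hold: Σm=0, L=16 even, 2≤6≤10.
N = 13·9·13 = 1521
Δ = 4!·8!·4!/17! = 1/15315300
Racah Σ t=0..4: t=0:+1/829440 t=1:−1/25920 t=2:+1/9216 t=3:−1/25920 t=4:+1/829440 = 7/207360
⇒ 3j(6 4 6; 0 0 0)² = 28/2431, sgn +1
Racah Σ t=4..4: t=4:+1/2903040 = 1/2903040
⇒ 3j(6 4 6; -5 4 1)² = 5/663, sgn -1
4πI² = N·(3j₀)²·(3jₘ)² = 420/3179
I = -1·√(0.132117/4π) = -0.10253555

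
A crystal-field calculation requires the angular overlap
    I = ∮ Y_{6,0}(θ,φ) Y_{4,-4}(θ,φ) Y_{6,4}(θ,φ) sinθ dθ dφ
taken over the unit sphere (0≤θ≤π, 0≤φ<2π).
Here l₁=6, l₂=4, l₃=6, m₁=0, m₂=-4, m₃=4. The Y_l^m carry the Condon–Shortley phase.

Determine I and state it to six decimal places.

m-sum 0 ✓  L=16 even ✓  2≤6≤10 ✓
Π(2lᵢ+1) = 13×9×13 = 1521
triangle coeff Δ(6,4,6) = 1/15315300
Σ_t [0,4]: t=0:+1/829440 t=1:−1/25920 t=2:+1/9216 t=3:−1/25920 t=4:+1/829440 = 7/207360
(3j)²=28/2431 [(6 4 6; 0 0 0)], sign=+1
Σ_t [0,0]: t=0:+1/829440 = 1/829440
(3j)²=35/2431 [(6 4 6; 0 -4 4)], sign=+1
⇒ 4πI² = 8820/34969
I = (+1)√(8820/34969/(4π)) = 0.14167322

0.141673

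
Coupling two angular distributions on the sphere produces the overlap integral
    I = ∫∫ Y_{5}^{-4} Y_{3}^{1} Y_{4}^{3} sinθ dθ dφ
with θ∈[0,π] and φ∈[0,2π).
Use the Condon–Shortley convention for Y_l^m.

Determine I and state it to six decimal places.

Rules hold: Σm=0, L=12 even, 2≤4≤8.
N = 11·7·9 = 693
Δ = 4!·6!·2!/13! = 1/180180
Racah Σ t=1..3: t=1:−1/576 t=2:+1/144 t=3:−1/576 = 1/288
⇒ 3j(5 3 4; 0 0 0)² = 20/1001, sgn +1
Racah Σ t=3..4: t=3:−1/4320 t=4:+1/5760 = -1/17280
⇒ 3j(5 3 4; -4 1 3)² = 7/4290, sgn +1
4πI² = N·(3j₀)²·(3jₘ)² = 42/1859
I = +1·√(0.0225928/4π) = 0.04240138

0.042401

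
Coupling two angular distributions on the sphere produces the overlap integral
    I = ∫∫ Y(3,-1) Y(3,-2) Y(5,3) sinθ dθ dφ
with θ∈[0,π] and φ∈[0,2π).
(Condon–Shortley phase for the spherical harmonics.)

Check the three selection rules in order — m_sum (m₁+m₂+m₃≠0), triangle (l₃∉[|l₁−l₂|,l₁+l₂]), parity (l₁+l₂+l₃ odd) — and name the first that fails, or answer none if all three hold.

parity

Σmᵢ = 0  ✓
l₃∈[|l₁−l₂|,l₁+l₂]=[0,6], have l₃=5  ✓
Σlᵢ = 11 ⇒ odd  ✗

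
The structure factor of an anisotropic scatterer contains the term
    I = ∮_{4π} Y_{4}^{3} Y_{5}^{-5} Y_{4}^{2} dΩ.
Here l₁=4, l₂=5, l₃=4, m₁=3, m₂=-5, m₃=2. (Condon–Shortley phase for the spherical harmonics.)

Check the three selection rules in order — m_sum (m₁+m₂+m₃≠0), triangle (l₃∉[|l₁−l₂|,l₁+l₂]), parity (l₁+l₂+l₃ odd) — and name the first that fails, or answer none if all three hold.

m₁+m₂+m₃ = 3 − 5 + 2 = 0  ✓
triangle: |4−5|=1 ≤ l₃=4 ≤ 4+5=9  ✓
parity: l₁+l₂+l₃ = 13 is odd  ✗

parity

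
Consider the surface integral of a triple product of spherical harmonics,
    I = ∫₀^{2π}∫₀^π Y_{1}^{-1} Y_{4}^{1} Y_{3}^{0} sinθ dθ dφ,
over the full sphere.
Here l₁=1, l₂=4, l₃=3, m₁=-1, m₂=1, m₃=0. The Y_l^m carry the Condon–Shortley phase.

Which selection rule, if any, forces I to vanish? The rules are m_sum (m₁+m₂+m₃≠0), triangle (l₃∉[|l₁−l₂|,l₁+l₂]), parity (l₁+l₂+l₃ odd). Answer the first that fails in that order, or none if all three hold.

none

m₁+m₂+m₃ = -1 + 1 + 0 = 0  ✓
triangle: |1−4|=3 ≤ l₃=3 ≤ 1+4=5  ✓
parity: l₁+l₂+l₃ = 8 is even  ✓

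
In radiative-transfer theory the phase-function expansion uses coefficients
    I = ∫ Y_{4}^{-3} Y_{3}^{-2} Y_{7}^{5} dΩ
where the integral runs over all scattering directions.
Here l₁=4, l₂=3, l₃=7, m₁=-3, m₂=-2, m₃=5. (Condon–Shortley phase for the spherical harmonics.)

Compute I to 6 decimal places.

Checks pass: Σm=0; 14 even; l₃=7∈[1,7].
(2·4+1)(2·3+1)(2·7+1) = 945
Δ: 0! 8! 6! / 15! → 1/45045
sum: t=0:+1/20736 = 1/20736
3j²(4 3 7; 0 0 0) = Δ·Π!·Σ² = 35/1287  (sign -1)
sum: t=0:+1/604800 = 1/604800
3j²(4 3 7; -3 -2 5) = Δ·Π!·Σ² = 16/455  (sign +1)
combine: 4πI² = 945·35/1287·16/455 = 1680/1859
take √, sign -1: I = -0.26816989

-0.268170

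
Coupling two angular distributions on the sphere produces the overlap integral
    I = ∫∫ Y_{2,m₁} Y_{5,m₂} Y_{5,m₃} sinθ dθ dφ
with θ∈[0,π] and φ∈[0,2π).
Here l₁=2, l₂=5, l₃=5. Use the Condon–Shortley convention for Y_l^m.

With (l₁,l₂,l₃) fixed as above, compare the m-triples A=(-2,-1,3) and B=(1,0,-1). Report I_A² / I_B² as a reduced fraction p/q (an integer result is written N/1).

112/5

l's match ⇒ only the (l;m) 3-j factors differ between A and B.
A: triangle coeff Δ(2,5,5) = 1/38610; Σ_t [2,2]: t=2:+1/5760 = 1/5760; (3j)²=56/2145 [(2 5 5; -2 -1 3)], sign=+1
B: triangle coeff Δ(2,5,5) = 1/38610; Σ_t [0,1]: t=0:+1/1440 t=1:−1/1152 = -1/5760; (3j)²=1/858 [(2 5 5; 1 0 -1)], sign=-1
I_A²/I_B² = (56/2145)/(1/858) = 112/5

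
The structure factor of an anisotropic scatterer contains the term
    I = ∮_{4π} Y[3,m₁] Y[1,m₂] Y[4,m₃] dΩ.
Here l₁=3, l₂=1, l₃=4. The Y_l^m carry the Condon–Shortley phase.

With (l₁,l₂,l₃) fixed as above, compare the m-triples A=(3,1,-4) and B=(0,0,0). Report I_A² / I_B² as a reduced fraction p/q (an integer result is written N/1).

7/4

Same 3,1,4: normalisation and zero-m 3j drop out of the ratio.
A: Δ: 0! 6! 2! / 9! → 1/252; sum: t=0:+1/1440 = 1/1440; 3j²(3 1 4; 3 1 -4) = Δ·Π!·Σ² = 1/9  (sign +1)
B: Δ: 0! 6! 2! / 9! → 1/252; sum: t=0:+1/36 = 1/36; 3j²(3 1 4; 0 0 0) = Δ·Π!·Σ² = 4/63  (sign +1)
I_A²/I_B² = (1/9)/(4/63) = 7/4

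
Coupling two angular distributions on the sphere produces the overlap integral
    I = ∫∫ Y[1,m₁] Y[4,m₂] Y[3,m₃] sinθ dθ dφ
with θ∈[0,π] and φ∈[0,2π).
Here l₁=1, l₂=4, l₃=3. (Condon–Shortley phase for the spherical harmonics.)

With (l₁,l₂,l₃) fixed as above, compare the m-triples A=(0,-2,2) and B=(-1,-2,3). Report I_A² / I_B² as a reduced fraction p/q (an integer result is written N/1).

Shared (l₁,l₂,l₃)=(1,4,3): N and (l;000)² cancel in I_A²/I_B².
A: Δ = 2!·0!·6!/9! = 1/252; Racah Σ t=1..1: t=1:−1/120 = -1/120; ⇒ 3j(1 4 3; 0 -2 2)² = 1/21, sgn +1
B: Δ = 2!·0!·6!/9! = 1/252; Racah Σ t=2..2: t=2:+1/1440 = 1/1440; ⇒ 3j(1 4 3; -1 -2 3)² = 1/252, sgn +1
I_A²/I_B² = (1/21)/(1/252) = 12/1

12/1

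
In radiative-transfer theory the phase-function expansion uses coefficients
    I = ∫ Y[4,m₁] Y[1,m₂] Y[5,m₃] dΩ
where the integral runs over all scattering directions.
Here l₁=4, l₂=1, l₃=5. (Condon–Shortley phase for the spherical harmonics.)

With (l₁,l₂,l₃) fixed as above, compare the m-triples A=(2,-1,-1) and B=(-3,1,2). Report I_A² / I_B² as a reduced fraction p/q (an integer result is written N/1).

l's match ⇒ only the (l;m) 3-j factors differ between A and B.
A: triangle coeff Δ(4,1,5) = 1/495; Σ_t [0,0]: t=0:+1/2880 = 1/2880; (3j)²=2/165 [(4 1 5; 2 -1 -1)], sign=+1
B: triangle coeff Δ(4,1,5) = 1/495; Σ_t [0,0]: t=0:+1/10080 = 1/10080; (3j)²=1/165 [(4 1 5; -3 1 2)], sign=-1
I_A²/I_B² = (2/165)/(1/165) = 2/1

2/1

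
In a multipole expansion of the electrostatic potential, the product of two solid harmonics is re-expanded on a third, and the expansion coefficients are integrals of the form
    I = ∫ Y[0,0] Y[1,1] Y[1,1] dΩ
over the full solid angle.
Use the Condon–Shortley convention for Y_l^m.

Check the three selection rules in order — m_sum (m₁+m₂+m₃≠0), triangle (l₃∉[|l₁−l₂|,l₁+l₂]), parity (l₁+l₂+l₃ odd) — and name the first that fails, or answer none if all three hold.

m_sum

m₁+m₂+m₃ = 0 + 1 + 1 = 2  ✗
triangle: |0−1|=1 ≤ l₃=1 ≤ 0+1=1
parity: l₁+l₂+l₃ = 2 is even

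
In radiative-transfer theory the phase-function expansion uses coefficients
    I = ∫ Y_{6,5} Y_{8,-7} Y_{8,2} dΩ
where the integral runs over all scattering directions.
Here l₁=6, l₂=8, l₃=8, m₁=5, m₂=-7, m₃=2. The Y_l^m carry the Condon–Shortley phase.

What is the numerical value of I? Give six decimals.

Checks pass: Σm=0; 22 even; l₃=8∈[2,14].
(2·6+1)(2·8+1)(2·8+1) = 3757
Δ: 6! 6! 10! / 23! → 1/13742520792
sum: t=0:+1/41803776000 t=1:−1/435456000 t=2:+1/39813120 t=3:−1/18662400 t=4:+1/39813120 t=5:−1/435456000 t=6:+1/41803776000 = -11/1393459200
3j²(6 8 8; 0 0 0) = Δ·Π!·Σ² = 600/96577  (sign -1)
sum: t=0:+1/31352832000 t=1:−1/313528320000 = 1/34836480000
3j²(6 8 8; 5 -7 2) = Δ·Π!·Σ² = 243/29716  (sign +1)
combine: 4πI² = 3757·600/96577·243/29716 = 36450/190969
take √, sign -1: I = -0.12324304

-0.123243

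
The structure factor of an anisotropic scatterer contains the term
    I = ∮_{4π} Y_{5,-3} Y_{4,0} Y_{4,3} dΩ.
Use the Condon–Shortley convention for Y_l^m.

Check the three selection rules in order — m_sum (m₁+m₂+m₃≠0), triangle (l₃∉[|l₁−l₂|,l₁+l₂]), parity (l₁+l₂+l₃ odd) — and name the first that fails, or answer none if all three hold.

parity

azimuthal sum: -3 + 0 + 3 = 0  ✓
1 ≤ 4 ≤ 9 (triangle on l)  ✓
L = 5 + 4 + 4 = 13 (odd)  ✗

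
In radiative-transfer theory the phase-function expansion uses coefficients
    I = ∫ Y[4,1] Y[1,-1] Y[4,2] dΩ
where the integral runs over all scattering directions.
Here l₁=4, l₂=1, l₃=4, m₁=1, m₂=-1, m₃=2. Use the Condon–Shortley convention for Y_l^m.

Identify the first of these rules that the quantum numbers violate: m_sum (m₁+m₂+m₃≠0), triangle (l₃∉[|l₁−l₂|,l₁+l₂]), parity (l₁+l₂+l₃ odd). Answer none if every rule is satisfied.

m₁+m₂+m₃ = 1 − 1 + 2 = 2  ✗
triangle: |4−1|=3 ≤ l₃=4 ≤ 4+1=5
parity: l₁+l₂+l₃ = 9 is odd

m_sum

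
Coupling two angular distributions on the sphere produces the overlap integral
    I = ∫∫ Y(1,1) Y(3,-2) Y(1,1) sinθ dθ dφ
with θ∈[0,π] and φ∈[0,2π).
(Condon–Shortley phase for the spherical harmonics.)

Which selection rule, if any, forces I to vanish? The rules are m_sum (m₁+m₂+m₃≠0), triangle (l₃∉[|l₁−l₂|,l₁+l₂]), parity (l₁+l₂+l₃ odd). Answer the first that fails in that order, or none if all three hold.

triangle

m₁+m₂+m₃ = 1 − 2 + 1 = 0  ✓
triangle: |1−3|=2 ≤ l₃=1 ≤ 1+3=4  ✗
parity: l₁+l₂+l₃ = 5 is odd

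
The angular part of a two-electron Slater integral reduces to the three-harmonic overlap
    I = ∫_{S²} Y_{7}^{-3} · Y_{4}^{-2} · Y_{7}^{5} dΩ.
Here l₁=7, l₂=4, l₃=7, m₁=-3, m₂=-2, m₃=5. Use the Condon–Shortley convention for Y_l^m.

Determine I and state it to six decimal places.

Checks pass: Σm=0; 18 even; l₃=7∈[3,11].
(2·7+1)(2·4+1)(2·7+1) = 2025
Δ: 4! 10! 4! / 19! → 1/58198140
sum: t=0:+1/17418240 t=1:−1/622080 t=2:+1/230400 t=3:−1/622080 t=4:+1/17418240 = 1/806400
3j²(7 4 7; 0 0 0) = Δ·Π!·Σ² = 2268/230945  (sign -1)
sum: t=0:+1/348364800 t=1:−1/13063680 t=2:+1/7741440 = 29/522547200
3j²(7 4 7; -3 -2 5) = Δ·Π!·Σ² = 1682/264537  (sign +1)
combine: 4πI² = 2025·2268/230945·1682/264537 = 24523560/193947611
take √, sign -1: I = -0.10031009

-0.100310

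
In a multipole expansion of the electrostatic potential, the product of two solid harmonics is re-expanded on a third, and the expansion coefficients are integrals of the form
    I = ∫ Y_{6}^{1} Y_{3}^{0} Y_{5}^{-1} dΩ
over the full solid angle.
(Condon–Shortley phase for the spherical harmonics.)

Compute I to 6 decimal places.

-0.123080

m-sum 0 ✓  L=14 even ✓  3≤5≤9 ✓
Π(2lᵢ+1) = 13×7×11 = 1001
triangle coeff Δ(6,3,5) = 1/675675
Σ_t [1,3]: t=1:−1/8640 t=2:+1/2304 t=3:−1/8640 = 7/34560
(3j)²=7/429 [(6 3 5; 0 0 0)], sign=-1
Σ_t [1,3]: t=1:−1/6912 t=2:+1/2880 t=3:−1/17280 = 1/6912
(3j)²=5/429 [(6 3 5; 1 0 -1)], sign=+1
⇒ 4πI² = 245/1287
I = (-1)√(245/1287/(4π)) = -0.12308038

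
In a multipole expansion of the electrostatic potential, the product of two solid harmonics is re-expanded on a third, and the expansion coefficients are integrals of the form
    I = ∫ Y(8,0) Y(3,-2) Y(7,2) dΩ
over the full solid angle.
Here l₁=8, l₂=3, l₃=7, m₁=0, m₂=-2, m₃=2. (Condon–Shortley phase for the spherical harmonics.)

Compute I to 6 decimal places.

Rules hold: Σm=0, L=18 even, 5≤7≤11.
N = 17·7·15 = 1785
Δ = 4!·12!·2!/19! = 1/5290740
Racah Σ t=1..3: t=1:−1/7257600 t=2:+1/2073600 t=3:−1/7257600 = 1/4838400
⇒ 3j(8 3 7; 0 0 0)² = 252/20995, sgn -1
Racah Σ t=0..1: t=0:+1/23224320 t=1:−1/7257600 = -11/116121600
⇒ 3j(8 3 7; 0 -2 2)² = 121/8398, sgn +1
4πI² = N·(3j₀)²·(3jₘ)² = 320166/1037153
I = -1·√(0.308697/4π) = -0.15673329

-0.156733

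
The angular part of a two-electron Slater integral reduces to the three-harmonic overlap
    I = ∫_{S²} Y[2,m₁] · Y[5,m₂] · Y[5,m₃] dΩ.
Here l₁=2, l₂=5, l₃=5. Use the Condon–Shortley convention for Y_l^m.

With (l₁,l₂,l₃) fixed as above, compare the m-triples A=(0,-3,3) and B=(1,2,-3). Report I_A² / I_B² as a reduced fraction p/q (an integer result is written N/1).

1/100

Shared (l₁,l₂,l₃)=(2,5,5): N and (l;000)² cancel in I_A²/I_B².
A: Δ = 2!·2!·8!/13! = 1/38610; Racah Σ t=0..2: t=0:+1/5760 t=1:−1/5040 t=2:+1/161280 = -1/53760; ⇒ 3j(2 5 5; 0 -3 3)² = 1/4290, sgn -1
B: Δ = 2!·2!·8!/13! = 1/38610; Racah Σ t=0..1: t=0:+1/10080 t=1:−1/2880 = -1/4032; ⇒ 3j(2 5 5; 1 2 -3)² = 10/429, sgn -1
I_A²/I_B² = (1/4290)/(10/429) = 1/100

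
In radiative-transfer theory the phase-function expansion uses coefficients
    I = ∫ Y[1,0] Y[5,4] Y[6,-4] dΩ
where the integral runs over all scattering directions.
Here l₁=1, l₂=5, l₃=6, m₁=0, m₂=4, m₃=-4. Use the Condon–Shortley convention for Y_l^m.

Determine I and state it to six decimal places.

0.182727

m-sum 0 ✓  L=12 even ✓  4≤6≤6 ✓
Π(2lᵢ+1) = 3×11×13 = 429
triangle coeff Δ(1,5,6) = 1/858
Σ_t [0,0]: t=0:+1/14400 = 1/14400
(3j)²=6/143 [(1 5 6; 0 0 0)], sign=+1
Σ_t [0,0]: t=0:+1/362880 = 1/362880
(3j)²=10/429 [(1 5 6; 0 4 -4)], sign=+1
⇒ 4πI² = 60/143
I = (+1)√(60/143/(4π)) = 0.18272698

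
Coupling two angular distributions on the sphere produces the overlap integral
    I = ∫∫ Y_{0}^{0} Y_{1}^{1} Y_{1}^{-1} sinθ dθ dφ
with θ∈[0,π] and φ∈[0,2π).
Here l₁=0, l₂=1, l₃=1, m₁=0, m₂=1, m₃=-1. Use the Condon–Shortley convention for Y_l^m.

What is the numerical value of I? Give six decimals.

-0.282095

m-sum 0 ✓  L=2 even ✓  1≤1≤1 ✓
Π(2lᵢ+1) = 1×3×3 = 9
triangle coeff Δ(0,1,1) = 1/3
Σ_t [0,0]: t=0:+1/1 = 1/1
(3j)²=1/3 [(0 1 1; 0 0 0)], sign=-1
Σ_t [0,0]: t=0:+1/2 = 1/2
(3j)²=1/3 [(0 1 1; 0 1 -1)], sign=+1
⇒ 4πI² = 1/1
I = (-1)√(1/1/(4π)) = -0.28209479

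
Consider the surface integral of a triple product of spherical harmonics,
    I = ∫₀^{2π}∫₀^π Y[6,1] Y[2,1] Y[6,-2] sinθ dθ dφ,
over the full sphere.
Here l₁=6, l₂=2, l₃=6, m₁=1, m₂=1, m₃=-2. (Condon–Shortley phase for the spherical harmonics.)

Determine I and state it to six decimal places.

Rules hold: Σm=0, L=14 even, 4≤6≤8.
N = 13·5·13 = 845
Δ = 2!·10!·2!/15! = 1/90090
Racah Σ t=0..2: t=0:+1/69120 t=1:−1/14400 t=2:+1/69120 = -7/172800
⇒ 3j(6 2 6; 0 0 0)² = 14/715, sgn -1
Racah Σ t=1..2: t=1:−1/34560 t=2:+1/60480 = -1/80640
⇒ 3j(6 2 6; 1 1 -2)² = 6/1001, sgn -1
4πI² = N·(3j₀)²·(3jₘ)² = 12/121
I = +1·√(0.0991736/4π) = 0.08883682

0.088837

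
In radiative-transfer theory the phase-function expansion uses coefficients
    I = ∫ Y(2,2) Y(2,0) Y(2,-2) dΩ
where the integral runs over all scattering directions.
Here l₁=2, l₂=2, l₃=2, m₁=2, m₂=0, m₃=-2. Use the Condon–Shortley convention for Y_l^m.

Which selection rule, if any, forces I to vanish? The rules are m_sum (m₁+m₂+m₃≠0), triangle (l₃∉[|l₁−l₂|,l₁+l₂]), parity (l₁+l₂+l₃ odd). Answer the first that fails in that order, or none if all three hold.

m₁+m₂+m₃ = 2 + 0 − 2 = 0  ✓
triangle: |2−2|=0 ≤ l₃=2 ≤ 2+2=4  ✓
parity: l₁+l₂+l₃ = 6 is even  ✓

none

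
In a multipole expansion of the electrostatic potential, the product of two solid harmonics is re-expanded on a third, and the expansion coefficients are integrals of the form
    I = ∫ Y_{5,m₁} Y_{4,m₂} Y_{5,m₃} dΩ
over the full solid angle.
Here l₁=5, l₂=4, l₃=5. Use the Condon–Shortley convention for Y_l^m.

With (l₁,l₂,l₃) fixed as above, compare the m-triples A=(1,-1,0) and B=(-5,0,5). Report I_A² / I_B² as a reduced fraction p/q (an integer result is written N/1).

l's match ⇒ only the (l;m) 3-j factors differ between A and B.
A: triangle coeff Δ(5,4,5) = 1/3153150; Σ_t [0,3]: t=0:+1/6912 t=1:−1/864 t=2:+1/1152 t=3:−1/17280 = -7/34560; (3j)²=1/429 [(5 4 5; 1 -1 0)], sign=+1
B: triangle coeff Δ(5,4,5) = 1/3153150; Σ_t [4,4]: t=4:+1/414720 = 1/414720; (3j)²=2/143 [(5 4 5; -5 0 5)], sign=+1
I_A²/I_B² = (1/429)/(2/143) = 1/6

1/6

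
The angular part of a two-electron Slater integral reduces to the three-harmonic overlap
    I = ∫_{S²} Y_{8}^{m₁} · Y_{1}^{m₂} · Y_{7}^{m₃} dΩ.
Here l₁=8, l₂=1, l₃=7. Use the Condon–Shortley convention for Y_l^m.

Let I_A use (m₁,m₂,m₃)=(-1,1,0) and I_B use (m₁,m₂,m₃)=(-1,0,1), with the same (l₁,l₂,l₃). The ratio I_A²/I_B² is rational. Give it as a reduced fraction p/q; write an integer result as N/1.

4/7

l's match ⇒ only the (l;m) 3-j factors differ between A and B.
A: triangle coeff Δ(8,1,7) = 1/2040; Σ_t [2,2]: t=2:+1/50803200 = 1/50803200; (3j)²=3/170 [(8 1 7; -1 1 0)], sign=-1
B: triangle coeff Δ(8,1,7) = 1/2040; Σ_t [1,1]: t=1:−1/29030400 = -1/29030400; (3j)²=21/680 [(8 1 7; -1 0 1)], sign=-1
I_A²/I_B² = (3/170)/(21/680) = 4/7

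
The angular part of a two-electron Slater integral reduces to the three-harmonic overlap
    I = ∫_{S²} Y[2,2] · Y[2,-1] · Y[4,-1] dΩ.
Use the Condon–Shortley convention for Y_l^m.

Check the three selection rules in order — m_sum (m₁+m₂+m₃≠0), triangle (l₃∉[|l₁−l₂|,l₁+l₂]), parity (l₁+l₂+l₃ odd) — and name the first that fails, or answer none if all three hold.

m₁+m₂+m₃ = 2 − 1 − 1 = 0  ✓
triangle: |2−2|=0 ≤ l₃=4 ≤ 2+2=4  ✓
parity: l₁+l₂+l₃ = 8 is even  ✓

none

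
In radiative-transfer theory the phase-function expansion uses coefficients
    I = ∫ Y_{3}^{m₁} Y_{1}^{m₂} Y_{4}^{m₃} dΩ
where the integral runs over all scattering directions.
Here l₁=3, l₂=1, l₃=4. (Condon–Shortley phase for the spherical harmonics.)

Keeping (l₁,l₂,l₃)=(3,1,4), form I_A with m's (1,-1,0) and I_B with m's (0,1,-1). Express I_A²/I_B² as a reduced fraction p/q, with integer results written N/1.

l's match ⇒ only the (l;m) 3-j factors differ between A and B.
A: triangle coeff Δ(3,1,4) = 1/252; Σ_t [0,0]: t=0:+1/96 = 1/96; (3j)²=1/42 [(3 1 4; 1 -1 0)], sign=+1
B: triangle coeff Δ(3,1,4) = 1/252; Σ_t [0,0]: t=0:+1/72 = 1/72; (3j)²=5/126 [(3 1 4; 0 1 -1)], sign=-1
I_A²/I_B² = (1/42)/(5/126) = 3/5

3/5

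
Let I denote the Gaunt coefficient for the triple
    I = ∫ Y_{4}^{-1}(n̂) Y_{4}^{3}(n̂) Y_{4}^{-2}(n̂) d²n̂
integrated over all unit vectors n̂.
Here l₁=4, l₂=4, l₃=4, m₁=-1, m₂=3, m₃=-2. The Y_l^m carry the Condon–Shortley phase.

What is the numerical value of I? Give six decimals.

Checks pass: Σm=0; 12 even; l₃=4∈[0,8].
(2·4+1)(2·4+1)(2·4+1) = 729
Δ: 4! 4! 4! / 13! → 1/450450
sum: t=0:+1/13824 t=1:−1/216 t=2:+1/64 t=3:−1/216 t=4:+1/13824 = 5/768
3j²(4 4 4; 0 0 0) = Δ·Π!·Σ² = 18/1001  (sign +1)
sum: t=3:−1/576 t=4:+1/864 = -1/1728
3j²(4 4 4; -1 3 -2) = Δ·Π!·Σ² = 5/1287  (sign -1)
combine: 4πI² = 729·18/1001·5/1287 = 7290/143143
take √, sign -1: I = -0.06366105

-0.063661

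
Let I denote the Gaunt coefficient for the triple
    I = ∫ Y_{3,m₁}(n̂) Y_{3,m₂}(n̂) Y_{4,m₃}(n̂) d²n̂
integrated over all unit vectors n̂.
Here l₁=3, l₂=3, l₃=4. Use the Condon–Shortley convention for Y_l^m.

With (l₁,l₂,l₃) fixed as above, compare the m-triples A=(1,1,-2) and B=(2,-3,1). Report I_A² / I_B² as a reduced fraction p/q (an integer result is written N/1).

4/3

l's match ⇒ only the (l;m) 3-j factors differ between A and B.
A: triangle coeff Δ(3,3,4) = 1/34650; Σ_t [0,2]: t=0:+1/192 t=1:−1/36 t=2:+1/192 = -5/288; (3j)²=20/693 [(3 3 4; 1 1 -2)], sign=-1
B: triangle coeff Δ(3,3,4) = 1/34650; Σ_t [0,0]: t=0:+1/288 = 1/288; (3j)²=5/231 [(3 3 4; 2 -3 1)], sign=-1
I_A²/I_B² = (20/693)/(5/231) = 4/3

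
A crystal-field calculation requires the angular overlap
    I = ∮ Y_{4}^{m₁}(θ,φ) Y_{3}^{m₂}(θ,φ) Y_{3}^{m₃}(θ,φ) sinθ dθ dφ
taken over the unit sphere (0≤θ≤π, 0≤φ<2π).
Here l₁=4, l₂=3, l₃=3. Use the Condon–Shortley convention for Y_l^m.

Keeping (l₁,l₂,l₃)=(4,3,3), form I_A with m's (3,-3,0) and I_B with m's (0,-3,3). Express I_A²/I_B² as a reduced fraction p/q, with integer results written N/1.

Shared (l₁,l₂,l₃)=(4,3,3): N and (l;000)² cancel in I_A²/I_B².
A: Δ = 4!·4!·2!/11! = 1/34650; Racah Σ t=0..0: t=0:+1/288 = 1/288; ⇒ 3j(4 3 3; 3 -3 0)² = 1/22, sgn -1
B: Δ = 4!·4!·2!/11! = 1/34650; Racah Σ t=0..0: t=0:+1/1152 = 1/1152; ⇒ 3j(4 3 3; 0 -3 3)² = 1/154, sgn +1
I_A²/I_B² = (1/22)/(1/154) = 7/1

7/1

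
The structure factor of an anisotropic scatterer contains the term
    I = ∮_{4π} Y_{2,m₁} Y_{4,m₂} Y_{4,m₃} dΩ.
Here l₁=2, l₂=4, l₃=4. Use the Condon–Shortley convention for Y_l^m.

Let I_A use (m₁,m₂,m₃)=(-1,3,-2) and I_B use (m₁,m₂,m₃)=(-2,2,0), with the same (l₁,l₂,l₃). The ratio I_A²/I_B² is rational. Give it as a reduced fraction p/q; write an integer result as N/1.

Same 2,4,4: normalisation and zero-m 3j drop out of the ratio.
A: Δ: 2! 2! 6! / 11! → 1/13860; sum: t=1:−1/1440 t=2:+1/240 = 1/288; 3j²(2 4 4; -1 3 -2) = Δ·Π!·Σ² = 5/132  (sign +1)
B: Δ: 2! 2! 6! / 11! → 1/13860; sum: t=2:+1/192 = 1/192; 3j²(2 4 4; -2 2 0) = Δ·Π!·Σ² = 3/77  (sign +1)
I_A²/I_B² = (5/132)/(3/77) = 35/36

35/36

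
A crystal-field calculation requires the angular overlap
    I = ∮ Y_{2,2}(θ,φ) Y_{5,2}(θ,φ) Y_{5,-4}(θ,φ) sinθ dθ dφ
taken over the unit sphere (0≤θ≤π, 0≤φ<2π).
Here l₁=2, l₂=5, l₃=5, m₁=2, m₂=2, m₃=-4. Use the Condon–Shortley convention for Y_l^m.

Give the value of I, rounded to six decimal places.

m-sum 0 ✓  L=12 even ✓  3≤5≤7 ✓
Π(2lᵢ+1) = 5×11×11 = 605
triangle coeff Δ(2,5,5) = 1/38610
Σ_t [0,2]: t=0:+1/2880 t=1:−1/576 t=2:+1/2880 = -1/960
(3j)²=10/429 [(2 5 5; 0 0 0)], sign=+1
Σ_t [0,0]: t=0:+1/20160 = 1/20160
(3j)²=12/715 [(2 5 5; 2 2 -4)], sign=-1
⇒ 4πI² = 40/169
I = (-1)√(40/169/(4π)) = -0.13724032

-0.137240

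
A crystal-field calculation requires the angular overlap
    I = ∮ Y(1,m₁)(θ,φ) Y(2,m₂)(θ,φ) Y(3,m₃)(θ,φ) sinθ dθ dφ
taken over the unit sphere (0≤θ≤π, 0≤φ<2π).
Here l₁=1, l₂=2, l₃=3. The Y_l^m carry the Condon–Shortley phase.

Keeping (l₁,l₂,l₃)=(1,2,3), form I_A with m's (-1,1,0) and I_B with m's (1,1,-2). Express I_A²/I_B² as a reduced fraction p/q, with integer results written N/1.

3/10

Shared (l₁,l₂,l₃)=(1,2,3): N and (l;000)² cancel in I_A²/I_B².
A: Δ = 0!·2!·4!/7! = 1/105; Racah Σ t=0..0: t=0:+1/12 = 1/12; ⇒ 3j(1 2 3; -1 1 0)² = 1/35, sgn -1
B: Δ = 0!·2!·4!/7! = 1/105; Racah Σ t=0..0: t=0:+1/12 = 1/12; ⇒ 3j(1 2 3; 1 1 -2)² = 2/21, sgn -1
I_A²/I_B² = (1/35)/(2/21) = 3/10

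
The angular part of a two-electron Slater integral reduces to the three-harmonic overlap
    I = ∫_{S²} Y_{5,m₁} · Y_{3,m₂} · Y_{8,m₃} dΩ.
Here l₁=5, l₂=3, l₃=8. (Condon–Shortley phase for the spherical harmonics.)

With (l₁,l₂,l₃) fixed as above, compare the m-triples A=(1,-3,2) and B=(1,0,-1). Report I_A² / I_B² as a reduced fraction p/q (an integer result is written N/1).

1/14

l's match ⇒ only the (l;m) 3-j factors differ between A and B.
A: triangle coeff Δ(5,3,8) = 1/136136; Σ_t [0,0]: t=0:+1/12441600 = 1/12441600; (3j)²=15/9724 [(5 3 8; 1 -3 2)], sign=+1
B: triangle coeff Δ(5,3,8) = 1/136136; Σ_t [0,0]: t=0:+1/622080 = 1/622080; (3j)²=105/4862 [(5 3 8; 1 0 -1)], sign=-1
I_A²/I_B² = (15/9724)/(105/4862) = 1/14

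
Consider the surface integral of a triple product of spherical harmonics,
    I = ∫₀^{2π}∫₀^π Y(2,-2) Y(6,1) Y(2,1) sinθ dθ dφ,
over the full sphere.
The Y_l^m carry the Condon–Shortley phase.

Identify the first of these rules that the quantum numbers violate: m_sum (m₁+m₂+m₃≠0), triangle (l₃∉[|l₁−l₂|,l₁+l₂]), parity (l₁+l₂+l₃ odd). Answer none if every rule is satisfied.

triangle

azimuthal sum: -2 + 1 + 1 = 0  ✓
4 ≤ 2 ≤ 8 (triangle on l)  ✗
L = 2 + 6 + 2 = 10 (even)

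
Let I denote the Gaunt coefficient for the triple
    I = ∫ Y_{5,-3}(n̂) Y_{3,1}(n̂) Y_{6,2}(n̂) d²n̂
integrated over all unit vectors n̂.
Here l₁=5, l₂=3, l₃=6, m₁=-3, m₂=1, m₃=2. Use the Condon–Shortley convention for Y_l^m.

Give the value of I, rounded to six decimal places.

m-sum 0 ✓  L=14 even ✓  2≤6≤8 ✓
Π(2lᵢ+1) = 11×7×13 = 1001
triangle coeff Δ(5,3,6) = 1/675675
Σ_t [0,2]: t=0:+1/8640 t=1:−1/2304 t=2:+1/8640 = -7/34560
(3j)²=7/429 [(5 3 6; 0 0 0)], sign=-1
Σ_t [0,2]: t=0:+1/1935360 t=1:−1/30240 t=2:+1/11520 = 1/18432
(3j)²=7/429 [(5 3 6; -3 1 2)], sign=+1
⇒ 4πI² = 343/1287
I = (-1)√(343/1287/(4π)) = -0.14563067

-0.145631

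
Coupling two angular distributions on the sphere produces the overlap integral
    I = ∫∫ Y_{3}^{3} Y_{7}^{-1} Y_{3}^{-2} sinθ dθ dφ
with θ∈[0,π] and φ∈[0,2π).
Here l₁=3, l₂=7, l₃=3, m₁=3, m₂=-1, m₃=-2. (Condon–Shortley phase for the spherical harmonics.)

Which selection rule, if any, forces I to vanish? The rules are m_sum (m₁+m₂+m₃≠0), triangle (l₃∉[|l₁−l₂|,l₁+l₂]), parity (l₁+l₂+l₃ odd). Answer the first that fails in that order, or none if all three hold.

azimuthal sum: 3 − 1 − 2 = 0  ✓
4 ≤ 3 ≤ 10 (triangle on l)  ✗
L = 3 + 7 + 3 = 13 (odd)

triangle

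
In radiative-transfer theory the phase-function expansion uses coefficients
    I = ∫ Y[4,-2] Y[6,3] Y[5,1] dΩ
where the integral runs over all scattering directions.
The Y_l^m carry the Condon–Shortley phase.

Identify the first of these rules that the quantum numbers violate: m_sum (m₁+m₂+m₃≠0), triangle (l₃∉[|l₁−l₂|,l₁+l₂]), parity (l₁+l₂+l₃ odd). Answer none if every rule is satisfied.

m_sum

azimuthal sum: -2 + 3 + 1 = 2  ✗
2 ≤ 5 ≤ 10 (triangle on l)
L = 4 + 6 + 5 = 15 (odd)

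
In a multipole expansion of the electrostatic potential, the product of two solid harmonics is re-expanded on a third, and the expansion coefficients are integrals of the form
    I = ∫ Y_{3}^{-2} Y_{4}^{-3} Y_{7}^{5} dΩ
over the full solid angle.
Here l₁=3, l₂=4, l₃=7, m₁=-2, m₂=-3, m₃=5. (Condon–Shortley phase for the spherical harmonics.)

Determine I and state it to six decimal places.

-0.268170

Checks pass: Σm=0; 14 even; l₃=7∈[1,7].
(2·3+1)(2·4+1)(2·7+1) = 945
Δ: 0! 6! 8! / 15! → 1/45045
sum: t=0:+1/20736 = 1/20736
3j²(3 4 7; 0 0 0) = Δ·Π!·Σ² = 35/1287  (sign -1)
sum: t=0:+1/604800 = 1/604800
3j²(3 4 7; -2 -3 5) = Δ·Π!·Σ² = 16/455  (sign +1)
combine: 4πI² = 945·35/1287·16/455 = 1680/1859
take √, sign -1: I = -0.26816989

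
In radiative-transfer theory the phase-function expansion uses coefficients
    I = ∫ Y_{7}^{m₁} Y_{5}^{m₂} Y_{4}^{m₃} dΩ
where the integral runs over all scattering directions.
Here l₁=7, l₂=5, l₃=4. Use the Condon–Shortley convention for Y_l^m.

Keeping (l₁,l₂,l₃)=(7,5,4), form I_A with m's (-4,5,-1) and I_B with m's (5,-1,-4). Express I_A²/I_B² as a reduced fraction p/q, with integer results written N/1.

375/784

Shared (l₁,l₂,l₃)=(7,5,4): N and (l;000)² cancel in I_A²/I_B².
A: Δ = 8!·6!·2!/17! = 1/6126120; Racah Σ t=8..8: t=8:+1/2903040 = 1/2903040; ⇒ 3j(7 5 4; -4 5 -1)² = 75/6188, sgn -1
B: Δ = 8!·6!·2!/17! = 1/6126120; Racah Σ t=2..2: t=2:+1/2073600 = 1/2073600; ⇒ 3j(7 5 4; 5 -1 -4)² = 28/1105, sgn +1
I_A²/I_B² = (75/6188)/(28/1105) = 375/784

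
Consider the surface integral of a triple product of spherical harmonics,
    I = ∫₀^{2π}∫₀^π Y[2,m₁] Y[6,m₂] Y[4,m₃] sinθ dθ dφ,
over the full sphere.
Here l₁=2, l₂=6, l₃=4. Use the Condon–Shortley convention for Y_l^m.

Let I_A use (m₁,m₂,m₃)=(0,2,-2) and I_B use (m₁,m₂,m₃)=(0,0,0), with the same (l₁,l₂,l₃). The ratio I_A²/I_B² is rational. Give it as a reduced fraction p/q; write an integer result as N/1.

56/75

Same 2,6,4: normalisation and zero-m 3j drop out of the ratio.
A: Δ: 4! 0! 8! / 13! → 1/6435; sum: t=2:+1/5760 = 1/5760; 3j²(2 6 4; 0 2 -2) = Δ·Π!·Σ² = 56/2145  (sign +1)
B: Δ: 4! 0! 8! / 13! → 1/6435; sum: t=2:+1/2304 = 1/2304; 3j²(2 6 4; 0 0 0) = Δ·Π!·Σ² = 5/143  (sign +1)
I_A²/I_B² = (56/2145)/(5/143) = 56/75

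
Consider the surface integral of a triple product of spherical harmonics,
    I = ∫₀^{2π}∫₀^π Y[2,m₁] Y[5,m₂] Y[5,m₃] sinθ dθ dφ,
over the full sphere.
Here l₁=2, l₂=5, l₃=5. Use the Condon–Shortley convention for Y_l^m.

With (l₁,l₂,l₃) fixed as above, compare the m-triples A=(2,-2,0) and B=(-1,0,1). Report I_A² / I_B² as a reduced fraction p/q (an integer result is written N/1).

Shared (l₁,l₂,l₃)=(2,5,5): N and (l;000)² cancel in I_A²/I_B².
A: Δ = 2!·2!·8!/13! = 1/38610; Racah Σ t=0..0: t=0:+1/2880 = 1/2880; ⇒ 3j(2 5 5; 2 -2 0)² = 14/429, sgn -1
B: Δ = 2!·2!·8!/13! = 1/38610; Racah Σ t=1..2: t=1:−1/1152 t=2:+1/1440 = -1/5760; ⇒ 3j(2 5 5; -1 0 1)² = 1/858, sgn -1
I_A²/I_B² = (14/429)/(1/858) = 28/1

28/1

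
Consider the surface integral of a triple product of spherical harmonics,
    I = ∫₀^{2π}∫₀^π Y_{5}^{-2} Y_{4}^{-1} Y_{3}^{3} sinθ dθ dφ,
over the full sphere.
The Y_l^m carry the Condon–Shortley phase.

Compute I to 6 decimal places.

m-sum 0 ✓  L=12 even ✓  1≤3≤9 ✓
Π(2lᵢ+1) = 11×9×7 = 693
triangle coeff Δ(5,4,3) = 1/180180
Σ_t [2,4]: t=2:+1/576 t=3:−1/144 t=4:+1/576 = -1/288
(3j)²=20/1001 [(5 4 3; 0 0 0)], sign=+1
Σ_t [3,3]: t=3:−1/1728 = -1/1728
(3j)²=25/858 [(5 4 3; -2 -1 3)], sign=-1
⇒ 4πI² = 750/1859
I = (-1)√(750/1859/(4π)) = -0.17917854

-0.179179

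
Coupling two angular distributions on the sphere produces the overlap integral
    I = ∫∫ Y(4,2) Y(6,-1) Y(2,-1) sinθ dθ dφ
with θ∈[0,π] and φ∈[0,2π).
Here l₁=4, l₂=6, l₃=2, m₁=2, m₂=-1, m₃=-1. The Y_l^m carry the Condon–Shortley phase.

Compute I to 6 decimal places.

Checks pass: Σm=0; 12 even; l₃=2∈[2,10].
(2·4+1)(2·6+1)(2·2+1) = 585
Δ: 8! 0! 4! / 13! → 1/6435
sum: t=4:+1/2304 = 1/2304
3j²(4 6 2; 0 0 0) = Δ·Π!·Σ² = 5/143  (sign +1)
sum: t=2:+1/8640 = 1/8640
3j²(4 6 2; 2 -1 -1) = Δ·Π!·Σ² = 14/1287  (sign -1)
combine: 4πI² = 585·5/143·14/1287 = 350/1573
take √, sign -1: I = -0.13306527

-0.133065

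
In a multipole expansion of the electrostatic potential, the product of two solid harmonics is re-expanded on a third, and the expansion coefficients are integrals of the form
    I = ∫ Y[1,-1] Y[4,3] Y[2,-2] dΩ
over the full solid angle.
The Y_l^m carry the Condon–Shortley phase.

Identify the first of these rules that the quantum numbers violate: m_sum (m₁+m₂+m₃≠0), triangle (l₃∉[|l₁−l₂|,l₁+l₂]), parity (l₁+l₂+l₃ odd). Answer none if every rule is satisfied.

triangle

m₁+m₂+m₃ = -1 + 3 − 2 = 0  ✓
triangle: |1−4|=3 ≤ l₃=2 ≤ 1+4=5  ✗
parity: l₁+l₂+l₃ = 7 is odd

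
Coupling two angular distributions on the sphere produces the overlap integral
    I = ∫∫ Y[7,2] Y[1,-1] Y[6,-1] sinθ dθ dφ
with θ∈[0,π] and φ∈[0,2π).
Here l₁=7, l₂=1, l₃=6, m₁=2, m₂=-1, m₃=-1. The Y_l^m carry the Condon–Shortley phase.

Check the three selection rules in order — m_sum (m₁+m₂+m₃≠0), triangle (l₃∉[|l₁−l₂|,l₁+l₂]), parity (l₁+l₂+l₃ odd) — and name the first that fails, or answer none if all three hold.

none

Σmᵢ = 0  ✓
l₃∈[|l₁−l₂|,l₁+l₂]=[6,8], have l₃=6  ✓
Σlᵢ = 14 ⇒ even  ✓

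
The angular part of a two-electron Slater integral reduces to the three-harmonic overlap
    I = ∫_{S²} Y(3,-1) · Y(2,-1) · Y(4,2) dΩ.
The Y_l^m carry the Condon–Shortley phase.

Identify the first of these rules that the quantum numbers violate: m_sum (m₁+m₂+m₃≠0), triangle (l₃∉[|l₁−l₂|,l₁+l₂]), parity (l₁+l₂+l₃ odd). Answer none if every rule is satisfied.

parity

m₁+m₂+m₃ = -1 − 1 + 2 = 0  ✓
triangle: |3−2|=1 ≤ l₃=4 ≤ 3+2=5  ✓
parity: l₁+l₂+l₃ = 9 is odd  ✗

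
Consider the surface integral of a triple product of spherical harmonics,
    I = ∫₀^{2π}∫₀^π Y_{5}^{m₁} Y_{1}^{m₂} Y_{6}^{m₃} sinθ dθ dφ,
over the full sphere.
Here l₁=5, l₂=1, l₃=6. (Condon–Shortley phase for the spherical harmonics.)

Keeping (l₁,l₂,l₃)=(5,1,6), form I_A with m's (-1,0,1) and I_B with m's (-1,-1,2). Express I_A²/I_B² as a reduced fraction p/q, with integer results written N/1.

5/4

Same 5,1,6: normalisation and zero-m 3j drop out of the ratio.
A: Δ: 0! 10! 2! / 13! → 1/858; sum: t=0:+1/17280 = 1/17280; 3j²(5 1 6; -1 0 1) = Δ·Π!·Σ² = 35/858  (sign -1)
B: Δ: 0! 10! 2! / 13! → 1/858; sum: t=0:+1/34560 = 1/34560; 3j²(5 1 6; -1 -1 2) = Δ·Π!·Σ² = 14/429  (sign +1)
I_A²/I_B² = (35/858)/(14/429) = 5/4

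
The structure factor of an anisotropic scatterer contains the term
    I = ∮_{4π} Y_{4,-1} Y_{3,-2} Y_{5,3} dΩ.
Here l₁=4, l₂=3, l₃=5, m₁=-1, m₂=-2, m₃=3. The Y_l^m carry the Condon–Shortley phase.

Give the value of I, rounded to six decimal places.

-0.035836

Rules hold: Σm=0, L=12 even, 1≤5≤7.
N = 9·7·11 = 693
Δ = 2!·6!·4!/13! = 1/180180
Racah Σ t=0..2: t=0:+1/576 t=1:−1/144 t=2:+1/576 = -1/288
⇒ 3j(4 3 5; 0 0 0)² = 20/1001, sgn +1
Racah Σ t=0..1: t=0:+1/1440 t=1:−1/1152 = -1/5760
⇒ 3j(4 3 5; -1 -2 3)² = 1/858, sgn -1
4πI² = N·(3j₀)²·(3jₘ)² = 30/1859
I = -1·√(0.0161377/4π) = -0.03583571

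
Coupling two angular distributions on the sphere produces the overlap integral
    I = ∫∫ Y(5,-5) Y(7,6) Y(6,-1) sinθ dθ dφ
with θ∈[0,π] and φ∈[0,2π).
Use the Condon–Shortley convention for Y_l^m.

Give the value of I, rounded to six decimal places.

Checks pass: Σm=0; 18 even; l₃=6∈[2,12].
(2·5+1)(2·7+1)(2·6+1) = 2145
Δ: 6! 4! 8! / 19! → 1/174594420
sum: t=1:−1/4147200 t=2:+1/207360 t=3:−1/82944 t=4:+1/207360 t=5:−1/4147200 = -1/345600
3j²(5 7 6; 0 0 0) = Δ·Π!·Σ² = 420/46189  (sign -1)
sum: t=6:+1/87091200 = 1/87091200
3j²(5 7 6; -5 6 -1) = Δ·Π!·Σ² = 10/969  (sign -1)
combine: 4πI² = 2145·420/46189·10/969 = 21000/104329
take √, sign +1: I = 0.12656167

0.126562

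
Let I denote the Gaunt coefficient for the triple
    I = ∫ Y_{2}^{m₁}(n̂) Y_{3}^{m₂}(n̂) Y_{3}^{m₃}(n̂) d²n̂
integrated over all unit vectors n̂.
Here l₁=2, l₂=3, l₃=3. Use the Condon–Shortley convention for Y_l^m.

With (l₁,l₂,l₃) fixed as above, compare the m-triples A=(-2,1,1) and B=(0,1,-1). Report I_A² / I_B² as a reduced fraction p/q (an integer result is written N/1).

8/3

l's match ⇒ only the (l;m) 3-j factors differ between A and B.
A: triangle coeff Δ(2,3,3) = 1/3780; Σ_t [2,2]: t=2:+1/16 = 1/16; (3j)²=2/35 [(2 3 3; -2 1 1)], sign=+1
B: triangle coeff Δ(2,3,3) = 1/3780; Σ_t [0,2]: t=0:+1/96 t=1:−1/6 t=2:+1/16 = -3/32; (3j)²=3/140 [(2 3 3; 0 1 -1)], sign=-1
I_A²/I_B² = (2/35)/(3/140) = 8/3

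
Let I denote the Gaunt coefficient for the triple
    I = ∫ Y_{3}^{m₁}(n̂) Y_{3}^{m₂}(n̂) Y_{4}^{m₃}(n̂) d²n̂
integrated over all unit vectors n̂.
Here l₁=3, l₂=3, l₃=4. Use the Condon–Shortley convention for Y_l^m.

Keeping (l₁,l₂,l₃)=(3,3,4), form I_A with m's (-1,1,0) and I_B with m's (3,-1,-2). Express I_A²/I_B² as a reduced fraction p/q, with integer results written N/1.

1/54

Shared (l₁,l₂,l₃)=(3,3,4): N and (l;000)² cancel in I_A²/I_B².
A: Δ = 2!·4!·4!/11! = 1/34650; Racah Σ t=0..2: t=0:+1/1152 t=1:−1/36 t=2:+1/32 = 5/1152; ⇒ 3j(3 3 4; -1 1 0)² = 1/1386, sgn +1
B: Δ = 2!·4!·4!/11! = 1/34650; Racah Σ t=0..0: t=0:+1/192 = 1/192; ⇒ 3j(3 3 4; 3 -1 -2)² = 3/77, sgn +1
I_A²/I_B² = (1/1386)/(3/77) = 1/54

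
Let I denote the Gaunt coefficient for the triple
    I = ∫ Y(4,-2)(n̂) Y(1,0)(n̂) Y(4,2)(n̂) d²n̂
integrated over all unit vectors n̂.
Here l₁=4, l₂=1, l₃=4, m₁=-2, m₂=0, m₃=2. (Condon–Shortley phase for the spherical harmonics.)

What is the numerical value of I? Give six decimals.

Σlᵢ=9 odd — θ-integrand is odd under cosθ→−cosθ; I=0

0.000000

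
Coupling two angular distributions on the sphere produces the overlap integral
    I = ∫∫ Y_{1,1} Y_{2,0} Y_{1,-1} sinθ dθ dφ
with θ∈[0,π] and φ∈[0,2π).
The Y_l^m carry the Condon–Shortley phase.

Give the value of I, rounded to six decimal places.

m-sum 0 ✓  L=4 even ✓  1≤1≤3 ✓
Π(2lᵢ+1) = 3×5×3 = 45
triangle coeff Δ(1,2,1) = 1/30
Σ_t [1,1]: t=1:−1/1 = -1/1
(3j)²=2/15 [(1 2 1; 0 0 0)], sign=+1
Σ_t [0,0]: t=0:+1/4 = 1/4
(3j)²=1/30 [(1 2 1; 1 0 -1)], sign=+1
⇒ 4πI² = 1/5
I = (+1)√(1/5/(4π)) = 0.12615663

0.126157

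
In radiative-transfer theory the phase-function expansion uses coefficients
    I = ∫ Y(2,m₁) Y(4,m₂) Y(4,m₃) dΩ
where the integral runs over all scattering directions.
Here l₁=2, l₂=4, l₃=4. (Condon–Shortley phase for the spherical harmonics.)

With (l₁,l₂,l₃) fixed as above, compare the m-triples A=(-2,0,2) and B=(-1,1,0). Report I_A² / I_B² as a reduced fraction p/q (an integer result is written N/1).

18/1

Shared (l₁,l₂,l₃)=(2,4,4): N and (l;000)² cancel in I_A²/I_B².
A: Δ = 2!·2!·6!/11! = 1/13860; Racah Σ t=2..2: t=2:+1/192 = 1/192; ⇒ 3j(2 4 4; -2 0 2)² = 3/77, sgn +1
B: Δ = 2!·2!·6!/11! = 1/13860; Racah Σ t=1..2: t=1:−1/96 t=2:+1/72 = 1/288; ⇒ 3j(2 4 4; -1 1 0)² = 1/462, sgn +1
I_A²/I_B² = (3/77)/(1/462) = 18/1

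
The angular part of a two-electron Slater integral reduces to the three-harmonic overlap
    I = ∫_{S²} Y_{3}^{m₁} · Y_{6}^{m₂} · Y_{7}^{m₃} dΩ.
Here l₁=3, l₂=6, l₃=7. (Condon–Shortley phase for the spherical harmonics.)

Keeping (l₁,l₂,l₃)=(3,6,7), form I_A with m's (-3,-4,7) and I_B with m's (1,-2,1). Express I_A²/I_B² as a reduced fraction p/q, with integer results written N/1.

Shared (l₁,l₂,l₃)=(3,6,7): N and (l;000)² cancel in I_A²/I_B².
A: Δ = 2!·4!·10!/17! = 1/2042040; Racah Σ t=2..2: t=2:+1/174182400 = 1/174182400; ⇒ 3j(3 6 7; -3 -4 7)² = 1/136, sgn +1
B: Δ = 2!·4!·10!/17! = 1/2042040; Racah Σ t=0..2: t=0:+1/138240 t=1:−1/181440 t=2:+1/3870720 = 23/11612160; ⇒ 3j(3 6 7; 1 -2 1)² = 529/204204, sgn +1
I_A²/I_B² = (1/136)/(529/204204) = 3003/1058

3003/1058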